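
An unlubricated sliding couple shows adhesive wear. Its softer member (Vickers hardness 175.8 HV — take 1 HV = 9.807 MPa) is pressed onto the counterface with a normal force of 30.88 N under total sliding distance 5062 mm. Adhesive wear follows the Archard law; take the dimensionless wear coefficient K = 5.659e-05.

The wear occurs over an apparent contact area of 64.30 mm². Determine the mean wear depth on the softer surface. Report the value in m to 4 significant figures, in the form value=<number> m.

All arithmetic keeps full float precision — intermediates appear rounded. Rounded just once to four significant digits.
Convert: Distance L = 5062 mm = 5.062 m.
Convert: Hardness H = 175.8 HV × 9.807 MPa/HV = 1724 MPa = 1.724e+09 Pa.
Convert: Contact area A = 64.30 mm² = 6.430e-05 m².
Expressed in SI base units: W = 30.88 N, H = 1.724e+09 Pa, K = 5.659e-05.
The Archard volume V = K·W·L/H = 5.659e-05 · 30.88 · 5.062 / 1.724e+09 = 5.131e-12 m³.
Depth of wear h = V/A = 5.131e-12 / 6.430e-05 = 7.979e-08 m.

value=7.979e-08 m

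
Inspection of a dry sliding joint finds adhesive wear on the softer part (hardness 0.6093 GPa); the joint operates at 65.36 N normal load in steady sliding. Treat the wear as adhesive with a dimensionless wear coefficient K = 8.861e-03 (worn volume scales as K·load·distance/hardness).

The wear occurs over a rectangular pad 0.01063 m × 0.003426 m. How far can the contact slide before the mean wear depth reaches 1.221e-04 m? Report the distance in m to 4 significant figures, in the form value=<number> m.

Quoted intermediates are rounded — the algebra runs at full float precision; one final rounding, at 4 significant digits.
Convert: Hardness H = 0.6093 GPa = 6.093e+08 Pa.
Convert: Contact area A = 0.01063 m × 0.003426 m = 3.642e-05 m².
Expressed in SI base units: W = 65.36 N, H = 6.093e+08 Pa, K = 8.861e-03.
Permissible volume V_lim = h_lim·A = 1.221e-04 · 3.642e-05 = 4.447e-09 m³.
Life L = V_lim·H/(K·W) = 4.447e-09 · 6.093e+08 / (8.861e-03 · 65.36) = 4.678 m.

value=4.678 m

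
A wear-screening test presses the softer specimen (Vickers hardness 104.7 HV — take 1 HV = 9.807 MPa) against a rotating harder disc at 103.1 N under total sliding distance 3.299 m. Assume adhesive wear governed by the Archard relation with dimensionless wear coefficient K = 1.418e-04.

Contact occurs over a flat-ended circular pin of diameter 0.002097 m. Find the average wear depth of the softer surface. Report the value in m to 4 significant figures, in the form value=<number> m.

value=1.360e-05 m

All working math runs at full float precision; printed values are rounded; one last rounding, at 4 significant digits.
Hardness H = 104.7 HV × 9.807 MPa/HV = 1027 MPa = 1.027e+09 Pa.
Contact area A = π·d²/4 = π·(0.002097 m)²/4 = 3.454e-06 m².
SI base units throughout: W = 103.1 N, H = 1.027e+09 Pa, K = 1.418e-04.
Archard relation: V = K·W·L/H = 1.418e-04 · 103.1 · 3.299 / 1.027e+09 = 4.697e-11 m³.
Average depth h = V/A = 4.697e-11 / 3.454e-06 = 1.360e-05 m.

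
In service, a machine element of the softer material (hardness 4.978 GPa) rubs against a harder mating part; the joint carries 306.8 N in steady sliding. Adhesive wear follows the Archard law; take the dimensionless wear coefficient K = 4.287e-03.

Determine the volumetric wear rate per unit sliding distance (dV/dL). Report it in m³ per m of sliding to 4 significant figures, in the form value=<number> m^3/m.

value=2.642e-10 m^3/m

Each operation holds exact precision; intermediates are printed rounded; rounded once at the end to 4 significant digits.
Hardness H = 4.978 GPa = 4.978e+09 Pa.
Expressed in SI base units: W = 306.8 N, H = 4.978e+09 Pa, K = 4.287e-03.
Sliding wear rate dV/dL = K·W/H — distance-free: 4.287e-03 · 306.8 / 4.978e+09 = 2.642e-10 m³/m.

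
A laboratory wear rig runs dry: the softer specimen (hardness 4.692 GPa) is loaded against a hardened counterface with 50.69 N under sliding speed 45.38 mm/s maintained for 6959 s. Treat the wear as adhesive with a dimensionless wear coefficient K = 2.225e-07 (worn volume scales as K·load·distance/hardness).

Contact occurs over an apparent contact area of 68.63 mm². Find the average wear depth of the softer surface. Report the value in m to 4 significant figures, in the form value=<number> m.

Quoted intermediates are rounded — the computation maintains exact precision. Rounded just once to four significant figures.
Sliding speed v = 45.38 mm/s = 0.04538 m/s. Total distance L = v·t = 0.04538 m/s × 6959 s = 315.8 m.
Hardness H = 4.692 GPa = 4.692e+09 Pa.
Contact area A = 68.63 mm² = 6.863e-05 m².
SI base units throughout: W = 50.69 N, H = 4.692e+09 Pa, K = 2.225e-07.
Volume removed: V = K·W·L/H = 2.225e-07 · 50.69 · 315.8 / 4.692e+09 = 7.591e-13 m³.
Mean wear depth h = V/A = 7.591e-13 / 6.863e-05 = 1.106e-08 m.

value=1.106e-08 m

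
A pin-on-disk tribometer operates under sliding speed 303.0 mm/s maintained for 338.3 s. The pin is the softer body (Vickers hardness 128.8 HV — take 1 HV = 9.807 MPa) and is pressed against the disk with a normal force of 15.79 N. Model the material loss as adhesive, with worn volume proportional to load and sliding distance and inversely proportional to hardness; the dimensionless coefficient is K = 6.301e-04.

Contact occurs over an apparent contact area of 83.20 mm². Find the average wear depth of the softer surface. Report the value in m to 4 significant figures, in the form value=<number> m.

The intermediates are displayed rounded — the algebra carries exact precision, and rounded once at the end, at four significant digits.
Sliding speed v = 303.0 mm/s = 0.3030 m/s. Sliding distance L = v·t = 0.3030 m/s × 338.3 s = 102.5 m.
Hardness H = 128.8 HV × 9.807 MPa/HV = 1263 MPa = 1.263e+09 Pa.
Contact area A = 83.20 mm² = 8.320e-05 m².
SI base units throughout: W = 15.79 N, H = 1.263e+09 Pa, K = 6.301e-04.
Archard relation: V = K·W·L/H = 6.301e-04 · 15.79 · 102.5 / 1.263e+09 = 8.074e-10 m³.
Mean wear depth h = V/A = 8.074e-10 / 8.320e-05 = 9.704e-06 m.

value=9.704e-06 m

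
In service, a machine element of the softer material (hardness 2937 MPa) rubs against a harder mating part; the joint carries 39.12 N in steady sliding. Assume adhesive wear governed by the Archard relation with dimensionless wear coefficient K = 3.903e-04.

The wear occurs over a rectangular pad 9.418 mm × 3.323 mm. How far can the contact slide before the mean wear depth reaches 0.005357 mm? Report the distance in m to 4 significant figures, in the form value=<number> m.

Displayed values are rounded. Every step runs at full float precision. Rounded once at the end: 4 significant digits.
Hardness H = 2937 MPa = 2.937e+09 Pa.
Pad sides 9.418 mm × 3.323 mm = 0.009418 m × 0.003323 m. Contact area A = 0.009418 m × 0.003323 m = 3.130e-05 m².
Depth limit h_lim = 0.005357 mm = 5.357e-06 m.
Restated in SI base units: W = 39.12 N, H = 2.937e+09 Pa, K = 3.903e-04.
Wearable volume V_lim = h_lim·A = 5.357e-06 · 3.130e-05 = 1.677e-10 m³.
Sliding life L = V_lim·H/(K·W) = 1.677e-10 · 2.937e+09 / (3.903e-04 · 39.12) = 32.25 m.

value=32.25 m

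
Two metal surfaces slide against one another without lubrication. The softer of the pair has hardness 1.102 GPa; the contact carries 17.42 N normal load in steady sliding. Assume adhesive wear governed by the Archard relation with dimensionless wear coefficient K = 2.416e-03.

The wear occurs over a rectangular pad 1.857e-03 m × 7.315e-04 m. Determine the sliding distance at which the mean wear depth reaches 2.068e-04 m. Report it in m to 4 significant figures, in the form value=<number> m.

Printed values are rounded, and every step runs at full float precision; rounded just once: 4 significant digits.
Hardness H = 1.102 GPa = 1.102e+09 Pa.
Contact area A = 1.857e-03 m × 7.315e-04 m = 1.358e-06 m².
Restated in SI base units: W = 17.42 N, H = 1.102e+09 Pa, K = 2.416e-03.
Limit volume V_lim = h_lim·A = 2.068e-04 · 1.358e-06 = 2.809e-10 m³.
Inverting, life L = V_lim·H/(K·W) = 2.809e-10 · 1.102e+09 / (2.416e-03 · 17.42) = 7.356 m.

value=7.356 m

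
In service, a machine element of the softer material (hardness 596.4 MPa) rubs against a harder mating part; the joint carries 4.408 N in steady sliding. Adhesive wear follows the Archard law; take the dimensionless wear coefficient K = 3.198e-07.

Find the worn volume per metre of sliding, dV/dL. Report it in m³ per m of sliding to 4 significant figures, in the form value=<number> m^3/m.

Displayed values are rounded; each operation runs at full precision — a lone final rounding: 4 significant figures.
Hardness H = 596.4 MPa = 5.964e+08 Pa.
SI base units throughout: W = 4.408 N, H = 5.964e+08 Pa, K = 3.198e-07.
The wear rate dV/dL = K·W/H (independent of L): 3.198e-07 · 4.408 / 5.964e+08 = 2.364e-15 m³/m.

value=2.364e-15 m^3/m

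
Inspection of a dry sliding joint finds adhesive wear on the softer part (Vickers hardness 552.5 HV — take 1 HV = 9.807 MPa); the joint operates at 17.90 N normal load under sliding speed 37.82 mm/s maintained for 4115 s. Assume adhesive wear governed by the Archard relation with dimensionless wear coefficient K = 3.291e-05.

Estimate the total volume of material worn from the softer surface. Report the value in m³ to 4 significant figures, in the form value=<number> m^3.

Every step runs at full precision. Intermediate values are printed rounded — rounded just once to four significant digits.
Sliding speed v = 37.82 mm/s = 0.03782 m/s. Distance L = v·t = 0.03782 m/s × 4115 s = 155.6 m.
Hardness H = 552.5 HV × 9.807 MPa/HV = 5418 MPa = 5.418e+09 Pa.
Restated in SI base units: W = 17.90 N, H = 5.418e+09 Pa, K = 3.291e-05.
By Archard's law, V = K·W·L/H = 3.291e-05 · 17.90 · 155.6 / 5.418e+09 = 1.692e-11 m³.

value=1.692e-11 m^3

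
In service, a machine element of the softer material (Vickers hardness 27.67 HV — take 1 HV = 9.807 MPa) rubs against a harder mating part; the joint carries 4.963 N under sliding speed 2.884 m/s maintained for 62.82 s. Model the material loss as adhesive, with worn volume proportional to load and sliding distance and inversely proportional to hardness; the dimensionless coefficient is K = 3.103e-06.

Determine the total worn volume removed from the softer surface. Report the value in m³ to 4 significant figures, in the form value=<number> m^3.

The computation keeps exact precision — intermediate values are displayed rounded; a single final rounding: 4 significant figures.
Convert: Total distance L = v·t = 2.884 m/s × 62.82 s = 181.2 m.
Convert: Hardness H = 27.67 HV × 9.807 MPa/HV = 271.4 MPa = 2.714e+08 Pa.
Expressed in SI base units: W = 4.963 N, H = 2.714e+08 Pa, K = 3.103e-06.
Archard volume V = K·W·L/H = 3.103e-06 · 4.963 · 181.2 / 2.714e+08 = 1.028e-11 m³.

value=1.028e-11 m^3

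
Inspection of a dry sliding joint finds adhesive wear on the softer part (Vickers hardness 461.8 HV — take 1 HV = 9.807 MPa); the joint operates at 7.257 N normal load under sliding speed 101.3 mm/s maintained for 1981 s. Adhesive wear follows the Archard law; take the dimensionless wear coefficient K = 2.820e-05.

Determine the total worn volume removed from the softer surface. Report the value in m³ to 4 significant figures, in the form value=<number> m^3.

value=9.068e-12 m^3

Quoted intermediates are rounded; all arithmetic carries exact precision — rounded once at the end: four significant figures.
Sliding speed v = 101.3 mm/s = 0.1013 m/s. Sliding distance L = v·t = 0.1013 m/s × 1981 s = 200.7 m.
Hardness H = 461.8 HV × 9.807 MPa/HV = 4529 MPa = 4.529e+09 Pa.
Working in SI base units: W = 7.257 N, H = 4.529e+09 Pa, K = 2.820e-05.
The Archard volume V = K·W·L/H = 2.820e-05 · 7.257 · 200.7 / 4.529e+09 = 9.068e-12 m³.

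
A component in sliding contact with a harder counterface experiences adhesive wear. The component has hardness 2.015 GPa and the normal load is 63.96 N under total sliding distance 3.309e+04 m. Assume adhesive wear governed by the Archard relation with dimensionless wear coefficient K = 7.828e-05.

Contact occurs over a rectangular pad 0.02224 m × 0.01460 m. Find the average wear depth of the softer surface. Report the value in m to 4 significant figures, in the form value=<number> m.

value=2.532e-04 m

Each operation holds exact precision. Intermediate values are displayed rounded. Rounded just once: 4 significant digits.
Convert: Hardness H = 2.015 GPa = 2.015e+09 Pa.
Convert: Contact area A = 0.02224 m × 0.01460 m = 3.247e-04 m².
As SI base values: W = 63.96 N, H = 2.015e+09 Pa, K = 7.828e-05.
Archard volume V = K·W·L/H = 7.828e-05 · 63.96 · 3.309e+04 / 2.015e+09 = 8.222e-08 m³.
Depth h = V/A = 8.222e-08 / 3.247e-04 = 2.532e-04 m.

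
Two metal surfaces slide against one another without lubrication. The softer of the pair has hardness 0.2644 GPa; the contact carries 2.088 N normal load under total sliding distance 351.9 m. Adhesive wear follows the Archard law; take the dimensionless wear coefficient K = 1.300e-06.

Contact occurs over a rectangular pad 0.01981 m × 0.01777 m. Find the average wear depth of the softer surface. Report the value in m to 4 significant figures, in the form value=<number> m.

value=1.026e-08 m

Intermediate values are shown rounded — all arithmetic runs at exact precision, and rounded just once, at 4 significant digits.
Convert: Hardness H = 0.2644 GPa = 2.644e+08 Pa.
Convert: Contact area A = 0.01981 m × 0.01777 m = 3.520e-04 m².
Restated in SI base units: W = 2.088 N, H = 2.644e+08 Pa, K = 1.300e-06.
The Archard volume V = K·W·L/H = 1.300e-06 · 2.088 · 351.9 / 2.644e+08 = 3.613e-12 m³.
Mean depth h = V/A = 3.613e-12 / 3.520e-04 = 1.026e-08 m.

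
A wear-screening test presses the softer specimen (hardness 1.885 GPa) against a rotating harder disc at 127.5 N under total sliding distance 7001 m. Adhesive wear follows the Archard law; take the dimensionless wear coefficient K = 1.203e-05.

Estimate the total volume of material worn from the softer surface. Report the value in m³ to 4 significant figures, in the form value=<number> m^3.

value=5.697e-09 m^3

Every step carries exact precision, and intermediates are printed rounded. Rounded once at the end: 4 significant figures.
Convert: Hardness H = 1.885 GPa = 1.885e+09 Pa.
In SI base units, W = 127.5 N, H = 1.885e+09 Pa, K = 1.203e-05.
Volume removed: V = K·W·L/H = 1.203e-05 · 127.5 · 7001 / 1.885e+09 = 5.697e-09 m³.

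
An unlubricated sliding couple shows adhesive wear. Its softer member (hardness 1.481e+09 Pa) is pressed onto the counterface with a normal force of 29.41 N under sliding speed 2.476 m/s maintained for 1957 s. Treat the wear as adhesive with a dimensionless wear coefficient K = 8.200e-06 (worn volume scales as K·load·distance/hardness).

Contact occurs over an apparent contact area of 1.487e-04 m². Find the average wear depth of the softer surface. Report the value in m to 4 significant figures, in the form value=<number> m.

value=5.306e-06 m

Shown intermediates are rounded, and all working math carries full precision. Rounded just once: four significant digits.
Convert: Distance covered L = v·t = 2.476 m/s × 1957 s = 4846 m.
As SI base values: W = 29.41 N, H = 1.481e+09 Pa, K = 8.200e-06.
The Archard volume V = K·W·L/H = 8.200e-06 · 29.41 · 4846 / 1.481e+09 = 7.890e-10 m³.
Depth h = V/A = 7.890e-10 / 1.487e-04 = 5.306e-06 m.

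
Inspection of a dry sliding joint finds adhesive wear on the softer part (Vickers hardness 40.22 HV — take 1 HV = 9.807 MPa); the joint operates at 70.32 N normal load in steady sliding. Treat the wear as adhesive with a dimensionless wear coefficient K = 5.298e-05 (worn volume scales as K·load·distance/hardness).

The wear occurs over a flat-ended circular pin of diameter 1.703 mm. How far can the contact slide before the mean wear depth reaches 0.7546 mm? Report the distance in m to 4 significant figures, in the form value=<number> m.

All working math holds full precision — the intermediates are printed rounded — rounded just once: 4 significant figures.
Convert: Hardness H = 40.22 HV × 9.807 MPa/HV = 394.4 MPa = 3.944e+08 Pa.
Convert: Pin diameter d = 1.703 mm = 0.001703 m. Contact area A = π·d²/4 = π·(0.001703 m)²/4 = 2.278e-06 m².
Convert: Depth limit h_lim = 0.7546 mm = 7.546e-04 m.
As SI base values: W = 70.32 N, H = 3.944e+08 Pa, K = 5.298e-05.
Wearable volume V_lim = h_lim·A = 7.546e-04 · 2.278e-06 = 1.719e-09 m³.
Inverting, life L = V_lim·H/(K·W) = 1.719e-09 · 3.944e+08 / (5.298e-05 · 70.32) = 182.0 m.

value=182.0 m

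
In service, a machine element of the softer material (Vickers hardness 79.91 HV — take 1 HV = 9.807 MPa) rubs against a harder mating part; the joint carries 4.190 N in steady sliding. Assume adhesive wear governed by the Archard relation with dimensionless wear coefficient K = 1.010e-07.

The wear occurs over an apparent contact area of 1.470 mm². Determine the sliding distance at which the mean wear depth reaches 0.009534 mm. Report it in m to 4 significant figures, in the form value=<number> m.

value=2.595e+04 m

Intermediates appear rounded, and each operation keeps full float precision. Rounded just once: four significant digits.
Hardness H = 79.91 HV × 9.807 MPa/HV = 783.7 MPa = 7.837e+08 Pa.
Contact area A = 1.470 mm² = 1.470e-06 m².
Depth limit h_lim = 0.009534 mm = 9.534e-06 m.
Expressed in SI base units: W = 4.190 N, H = 7.837e+08 Pa, K = 1.010e-07.
Limit volume V_lim = h_lim·A = 9.534e-06 · 1.470e-06 = 1.401e-11 m³.
Inverting, life L = V_lim·H/(K·W) = 1.401e-11 · 7.837e+08 / (1.010e-07 · 4.190) = 2.595e+04 m.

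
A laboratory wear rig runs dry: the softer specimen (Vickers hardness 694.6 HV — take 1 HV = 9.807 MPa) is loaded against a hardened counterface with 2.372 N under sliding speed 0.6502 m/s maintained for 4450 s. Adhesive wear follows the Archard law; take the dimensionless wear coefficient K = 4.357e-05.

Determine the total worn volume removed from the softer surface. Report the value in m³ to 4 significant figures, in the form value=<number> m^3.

Intermediate values are printed rounded, and each operation maintains exact precision — one final rounding to four significant figures.
Path length L = v·t = 0.6502 m/s × 4450 s = 2893 m.
Hardness H = 694.6 HV × 9.807 MPa/HV = 6812 MPa = 6.812e+09 Pa.
As SI base values: W = 2.372 N, H = 6.812e+09 Pa, K = 4.357e-05.
Wear volume V = K·W·L/H = 4.357e-05 · 2.372 · 2893 / 6.812e+09 = 4.390e-11 m³.

value=4.390e-11 m^3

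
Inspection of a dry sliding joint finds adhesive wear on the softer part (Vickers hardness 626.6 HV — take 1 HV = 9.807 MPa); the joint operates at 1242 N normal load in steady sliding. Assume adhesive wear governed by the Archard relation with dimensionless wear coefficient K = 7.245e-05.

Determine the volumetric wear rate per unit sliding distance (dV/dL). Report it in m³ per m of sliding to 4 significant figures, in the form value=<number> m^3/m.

All working math maintains full float precision; intermediate values are shown rounded, and a single final rounding: four significant digits.
Convert: Hardness H = 626.6 HV × 9.807 MPa/HV = 6145 MPa = 6.145e+09 Pa.
Working in SI base units: W = 1242 N, H = 6.145e+09 Pa, K = 7.245e-05.
Rate of wear dV/dL = K·W/H (independent of L): 7.245e-05 · 1242 / 6.145e+09 = 1.464e-11 m³/m.

value=1.464e-11 m^3/m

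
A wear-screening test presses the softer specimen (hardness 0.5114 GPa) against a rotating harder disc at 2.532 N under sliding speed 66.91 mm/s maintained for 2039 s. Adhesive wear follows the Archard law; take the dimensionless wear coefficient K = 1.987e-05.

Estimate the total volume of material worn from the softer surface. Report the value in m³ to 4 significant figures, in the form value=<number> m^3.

value=1.342e-11 m^3

The intermediates are printed rounded; the computation carries exact precision — a lone final rounding, at four significant digits.
Convert: Sliding speed v = 66.91 mm/s = 0.06691 m/s. Path length L = v·t = 0.06691 m/s × 2039 s = 136.4 m.
Convert: Hardness H = 0.5114 GPa = 5.114e+08 Pa.
SI base units throughout: W = 2.532 N, H = 5.114e+08 Pa, K = 1.987e-05.
By Archard's law, V = K·W·L/H = 1.987e-05 · 2.532 · 136.4 / 5.114e+08 = 1.342e-11 m³.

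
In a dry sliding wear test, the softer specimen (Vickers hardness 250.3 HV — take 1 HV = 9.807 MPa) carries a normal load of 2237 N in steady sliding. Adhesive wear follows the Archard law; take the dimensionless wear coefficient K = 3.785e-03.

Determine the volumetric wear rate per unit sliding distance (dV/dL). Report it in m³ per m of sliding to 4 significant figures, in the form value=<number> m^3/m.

The algebra holds full precision, and intermediates are printed rounded; a lone final rounding to 4 significant figures.
Hardness H = 250.3 HV × 9.807 MPa/HV = 2455 MPa = 2.455e+09 Pa.
As SI base values: W = 2237 N, H = 2.455e+09 Pa, K = 3.785e-03.
The wear rate dV/dL = K·W/H (no L dependence): 3.785e-03 · 2237 / 2.455e+09 = 3.449e-09 m³/m.

value=3.449e-09 m^3/m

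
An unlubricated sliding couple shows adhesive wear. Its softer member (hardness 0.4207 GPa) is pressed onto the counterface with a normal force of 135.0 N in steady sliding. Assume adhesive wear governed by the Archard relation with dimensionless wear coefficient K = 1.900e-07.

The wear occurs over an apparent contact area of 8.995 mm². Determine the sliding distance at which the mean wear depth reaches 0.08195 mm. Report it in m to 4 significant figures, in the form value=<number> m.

All working math carries exact precision; the intermediates appear rounded; rounded just once, at four significant figures.
Hardness H = 0.4207 GPa = 4.207e+08 Pa.
Contact area A = 8.995 mm² = 8.995e-06 m².
Depth limit h_lim = 0.08195 mm = 8.195e-05 m.
Restated in SI base units: W = 135.0 N, H = 4.207e+08 Pa, K = 1.900e-07.
Allowed volume V_lim = h_lim·A = 8.195e-05 · 8.995e-06 = 7.371e-10 m³.
So the life L = V_lim·H/(K·W) = 7.371e-10 · 4.207e+08 / (1.900e-07 · 135.0) = 1.209e+04 m.

value=1.209e+04 m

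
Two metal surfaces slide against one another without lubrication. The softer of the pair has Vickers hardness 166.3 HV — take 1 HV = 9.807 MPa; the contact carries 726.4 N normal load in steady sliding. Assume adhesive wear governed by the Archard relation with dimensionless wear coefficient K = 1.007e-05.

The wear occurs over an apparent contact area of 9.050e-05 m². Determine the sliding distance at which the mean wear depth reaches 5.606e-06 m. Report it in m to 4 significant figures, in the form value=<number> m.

value=113.1 m

All working math runs at full precision; intermediates are shown rounded, and one final rounding to 4 significant digits.
Hardness H = 166.3 HV × 9.807 MPa/HV = 1631 MPa = 1.631e+09 Pa.
Collected in SI base units: W = 726.4 N, H = 1.631e+09 Pa, K = 1.007e-05.
Wearable volume V_lim = h_lim·A = 5.606e-06 · 9.050e-05 = 5.073e-10 m³.
Sliding life L = V_lim·H/(K·W) = 5.073e-10 · 1.631e+09 / (1.007e-05 · 726.4) = 113.1 m.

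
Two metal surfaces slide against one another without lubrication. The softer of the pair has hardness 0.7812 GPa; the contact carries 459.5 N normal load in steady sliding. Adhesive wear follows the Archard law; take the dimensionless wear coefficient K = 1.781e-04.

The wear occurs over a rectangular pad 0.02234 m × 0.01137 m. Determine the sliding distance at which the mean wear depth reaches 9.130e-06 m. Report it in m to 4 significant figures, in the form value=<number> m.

Intermediate values are printed rounded. All working math runs at exact precision — rounded once at the end, at 4 significant figures.
Convert: Hardness H = 0.7812 GPa = 7.812e+08 Pa.
Convert: Contact area A = 0.02234 m × 0.01137 m = 2.540e-04 m².
Collected in SI base units: W = 459.5 N, H = 7.812e+08 Pa, K = 1.781e-04.
At the depth limit, V_lim = h_lim·A = 9.130e-06 · 2.540e-04 = 2.319e-09 m³.
Life L = V_lim·H/(K·W) = 2.319e-09 · 7.812e+08 / (1.781e-04 · 459.5) = 22.14 m.

value=22.14 m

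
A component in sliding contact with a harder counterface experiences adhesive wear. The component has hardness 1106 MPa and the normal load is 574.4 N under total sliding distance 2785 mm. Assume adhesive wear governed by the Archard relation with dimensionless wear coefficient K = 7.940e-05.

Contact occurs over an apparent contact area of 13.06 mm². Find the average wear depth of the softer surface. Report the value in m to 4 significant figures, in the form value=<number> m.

All arithmetic holds full float precision, and the intermediates are printed rounded; rounded just once: four significant figures.
The distance L = 2785 mm = 2.785 m.
Hardness H = 1106 MPa = 1.106e+09 Pa.
Contact area A = 13.06 mm² = 1.306e-05 m².
In SI base units: W = 574.4 N, H = 1.106e+09 Pa, K = 7.940e-05.
Archard relation: V = K·W·L/H = 7.940e-05 · 574.4 · 2.785 / 1.106e+09 = 1.148e-10 m³.
Depth of wear h = V/A = 1.148e-10 / 1.306e-05 = 8.794e-06 m.

value=8.794e-06 m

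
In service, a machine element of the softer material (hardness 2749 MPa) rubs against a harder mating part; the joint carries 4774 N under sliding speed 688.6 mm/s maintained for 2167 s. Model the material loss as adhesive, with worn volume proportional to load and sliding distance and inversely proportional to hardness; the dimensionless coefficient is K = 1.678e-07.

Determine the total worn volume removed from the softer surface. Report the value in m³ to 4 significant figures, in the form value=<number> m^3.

Intermediate values are shown rounded, and the computation runs at exact precision. Rounded once at the end to 4 significant figures.
Sliding speed v = 688.6 mm/s = 0.6886 m/s. Distance L = v·t = 0.6886 m/s × 2167 s = 1492 m.
Hardness H = 2749 MPa = 2.749e+09 Pa.
Working in SI base units: W = 4774 N, H = 2.749e+09 Pa, K = 1.678e-07.
Archard relation: V = K·W·L/H = 1.678e-07 · 4774 · 1492 / 2.749e+09 = 4.348e-10 m³.

value=4.348e-10 m^3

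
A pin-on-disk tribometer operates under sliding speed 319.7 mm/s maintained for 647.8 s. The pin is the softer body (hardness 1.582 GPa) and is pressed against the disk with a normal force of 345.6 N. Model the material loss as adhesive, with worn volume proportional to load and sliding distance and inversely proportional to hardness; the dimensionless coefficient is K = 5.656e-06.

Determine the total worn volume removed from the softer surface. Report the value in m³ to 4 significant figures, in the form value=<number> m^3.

value=2.559e-10 m^3

Every step carries full precision. Intermediates appear rounded, and one final rounding to 4 significant digits.
Sliding speed v = 319.7 mm/s = 0.3197 m/s. Path length L = v·t = 0.3197 m/s × 647.8 s = 207.1 m.
Hardness H = 1.582 GPa = 1.582e+09 Pa.
SI base units throughout: W = 345.6 N, H = 1.582e+09 Pa, K = 5.656e-06.
Volume removed: V = K·W·L/H = 5.656e-06 · 345.6 · 207.1 / 1.582e+09 = 2.559e-10 m³.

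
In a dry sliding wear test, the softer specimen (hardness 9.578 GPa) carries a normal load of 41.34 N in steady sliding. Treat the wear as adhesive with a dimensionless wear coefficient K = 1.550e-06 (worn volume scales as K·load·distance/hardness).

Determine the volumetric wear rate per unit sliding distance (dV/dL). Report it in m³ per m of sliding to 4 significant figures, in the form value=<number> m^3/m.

All working math holds full precision — intermediate values are shown rounded; rounded just once to four significant figures.
Convert: Hardness H = 9.578 GPa = 9.578e+09 Pa.
SI base units throughout: W = 41.34 N, H = 9.578e+09 Pa, K = 1.550e-06.
Sliding wear rate dV/dL = K·W/H (no L dependence): 1.550e-06 · 41.34 / 9.578e+09 = 6.690e-15 m³/m.

value=6.690e-15 m^3/m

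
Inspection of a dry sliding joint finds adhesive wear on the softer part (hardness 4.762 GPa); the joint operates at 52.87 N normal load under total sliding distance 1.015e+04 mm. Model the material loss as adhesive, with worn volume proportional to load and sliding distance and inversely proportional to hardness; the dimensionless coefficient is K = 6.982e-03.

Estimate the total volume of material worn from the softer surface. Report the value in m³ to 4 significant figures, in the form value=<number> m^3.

Intermediates are displayed rounded, and every step keeps exact precision; rounded once at the end: four significant digits.
Convert: Sliding distance L = 1.015e+04 mm = 10.15 m.
Convert: Hardness H = 4.762 GPa = 4.762e+09 Pa.
SI base units throughout: W = 52.87 N, H = 4.762e+09 Pa, K = 6.982e-03.
By Archard's law, V = K·W·L/H = 6.982e-03 · 52.87 · 10.15 / 4.762e+09 = 7.868e-10 m³.

value=7.868e-10 m^3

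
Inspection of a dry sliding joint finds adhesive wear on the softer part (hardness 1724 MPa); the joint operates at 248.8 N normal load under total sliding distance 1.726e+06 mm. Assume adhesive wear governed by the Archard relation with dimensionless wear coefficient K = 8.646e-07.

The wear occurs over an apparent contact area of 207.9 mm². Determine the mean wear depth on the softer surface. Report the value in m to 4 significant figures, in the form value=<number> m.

value=1.036e-06 m

The computation keeps full precision, and printed values are rounded; a lone final rounding: four significant digits.
Path length L = 1.726e+06 mm = 1726 m.
Hardness H = 1724 MPa = 1.724e+09 Pa.
Contact area A = 207.9 mm² = 2.079e-04 m².
Collected in SI base units: W = 248.8 N, H = 1.724e+09 Pa, K = 8.646e-07.
Worn volume V = K·W·L/H = 8.646e-07 · 248.8 · 1726 / 1.724e+09 = 2.154e-10 m³.
Mean wear depth h = V/A = 2.154e-10 / 2.079e-04 = 1.036e-06 m.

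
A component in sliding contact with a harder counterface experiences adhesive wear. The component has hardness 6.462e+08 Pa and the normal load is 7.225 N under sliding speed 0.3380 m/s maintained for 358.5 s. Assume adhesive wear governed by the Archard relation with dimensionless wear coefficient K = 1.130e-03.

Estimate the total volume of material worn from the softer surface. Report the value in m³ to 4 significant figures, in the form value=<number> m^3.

Every step carries exact precision — intermediates appear rounded — a single final rounding: four significant figures.
Convert: Distance L = v·t = 0.3380 m/s × 358.5 s = 121.2 m.
Collected in SI base units: W = 7.225 N, H = 6.462e+08 Pa, K = 1.130e-03.
Worn volume V = K·W·L/H = 1.130e-03 · 7.225 · 121.2 / 6.462e+08 = 1.531e-09 m³.

value=1.531e-09 m^3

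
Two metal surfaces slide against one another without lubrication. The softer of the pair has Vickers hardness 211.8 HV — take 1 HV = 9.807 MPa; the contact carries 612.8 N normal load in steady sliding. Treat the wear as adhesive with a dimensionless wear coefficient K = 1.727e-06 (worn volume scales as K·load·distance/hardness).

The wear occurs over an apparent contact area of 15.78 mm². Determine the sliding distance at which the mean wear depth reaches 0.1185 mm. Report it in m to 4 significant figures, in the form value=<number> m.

The intermediates are displayed rounded — all arithmetic maintains full precision, and a lone final rounding: 4 significant digits.
Hardness H = 211.8 HV × 9.807 MPa/HV = 2077 MPa = 2.077e+09 Pa.
Contact area A = 15.78 mm² = 1.578e-05 m².
Depth limit h_lim = 0.1185 mm = 1.185e-04 m.
In SI base units, W = 612.8 N, H = 2.077e+09 Pa, K = 1.727e-06.
Limit volume V_lim = h_lim·A = 1.185e-04 · 1.578e-05 = 1.870e-09 m³.
Sliding life L = V_lim·H/(K·W) = 1.870e-09 · 2.077e+09 / (1.727e-06 · 612.8) = 3670 m.

value=3670 m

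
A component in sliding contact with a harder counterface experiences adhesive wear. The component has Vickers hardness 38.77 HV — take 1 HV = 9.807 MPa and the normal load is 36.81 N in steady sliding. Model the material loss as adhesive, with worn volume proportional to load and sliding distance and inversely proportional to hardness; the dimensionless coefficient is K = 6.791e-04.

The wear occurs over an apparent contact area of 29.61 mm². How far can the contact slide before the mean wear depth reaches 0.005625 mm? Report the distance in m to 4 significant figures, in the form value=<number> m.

value=2.533 m

All working math carries full precision, and printed values are rounded — a lone final rounding, at four significant digits.
Convert: Hardness H = 38.77 HV × 9.807 MPa/HV = 380.2 MPa = 3.802e+08 Pa.
Convert: Contact area A = 29.61 mm² = 2.961e-05 m².
Convert: Depth limit h_lim = 0.005625 mm = 5.625e-06 m.
Restated in SI base units: W = 36.81 N, H = 3.802e+08 Pa, K = 6.791e-04.
Volume at the limit: V_lim = h_lim·A = 5.625e-06 · 2.961e-05 = 1.666e-10 m³.
Thus life L = V_lim·H/(K·W) = 1.666e-10 · 3.802e+08 / (6.791e-04 · 36.81) = 2.533 m.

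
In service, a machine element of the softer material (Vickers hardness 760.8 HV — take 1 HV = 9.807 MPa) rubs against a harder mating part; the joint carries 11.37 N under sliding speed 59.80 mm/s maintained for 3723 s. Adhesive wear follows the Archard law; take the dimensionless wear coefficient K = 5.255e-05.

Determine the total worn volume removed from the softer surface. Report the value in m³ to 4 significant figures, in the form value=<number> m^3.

value=1.783e-11 m^3

All working math holds full float precision, and the intermediates appear rounded; a single final rounding to 4 significant figures.
Convert: Sliding speed v = 59.80 mm/s = 0.05980 m/s. Path length L = v·t = 0.05980 m/s × 3723 s = 222.6 m.
Convert: Hardness H = 760.8 HV × 9.807 MPa/HV = 7461 MPa = 7.461e+09 Pa.
In SI base units: W = 11.37 N, H = 7.461e+09 Pa, K = 5.255e-05.
Worn volume V = K·W·L/H = 5.255e-05 · 11.37 · 222.6 / 7.461e+09 = 1.783e-11 m³.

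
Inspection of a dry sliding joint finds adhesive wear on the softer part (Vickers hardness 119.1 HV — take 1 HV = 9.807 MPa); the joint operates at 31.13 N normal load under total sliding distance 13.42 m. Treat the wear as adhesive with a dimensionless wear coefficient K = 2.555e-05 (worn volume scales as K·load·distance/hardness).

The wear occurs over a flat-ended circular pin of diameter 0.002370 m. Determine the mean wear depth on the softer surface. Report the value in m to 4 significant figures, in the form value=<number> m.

The computation carries exact precision. The intermediates appear rounded; one final rounding: 4 significant digits.
Convert: Hardness H = 119.1 HV × 9.807 MPa/HV = 1168 MPa = 1.168e+09 Pa.
Convert: Contact area A = π·d²/4 = π·(0.002370 m)²/4 = 4.412e-06 m².
Expressed in SI base units: W = 31.13 N, H = 1.168e+09 Pa, K = 2.555e-05.
Volume removed: V = K·W·L/H = 2.555e-05 · 31.13 · 13.42 / 1.168e+09 = 9.138e-12 m³.
Average depth h = V/A = 9.138e-12 / 4.412e-06 = 2.072e-06 m.

value=2.072e-06 m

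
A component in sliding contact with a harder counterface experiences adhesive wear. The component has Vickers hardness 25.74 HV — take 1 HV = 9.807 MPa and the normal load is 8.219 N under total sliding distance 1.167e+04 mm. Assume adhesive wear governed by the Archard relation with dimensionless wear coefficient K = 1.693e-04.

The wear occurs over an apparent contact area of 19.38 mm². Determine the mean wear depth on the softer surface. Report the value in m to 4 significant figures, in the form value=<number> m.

Printed values are rounded; the algebra runs at full precision — one last rounding, at four significant figures.
Convert: Total distance L = 1.167e+04 mm = 11.67 m.
Convert: Hardness H = 25.74 HV × 9.807 MPa/HV = 252.4 MPa = 2.524e+08 Pa.
Convert: Contact area A = 19.38 mm² = 1.938e-05 m².
In SI base units, W = 8.219 N, H = 2.524e+08 Pa, K = 1.693e-04.
Apply Archard: V = K·W·L/H = 1.693e-04 · 8.219 · 11.67 / 2.524e+08 = 6.433e-11 m³.
Wear depth h = V/A = 6.433e-11 / 1.938e-05 = 3.319e-06 m.

value=3.319e-06 m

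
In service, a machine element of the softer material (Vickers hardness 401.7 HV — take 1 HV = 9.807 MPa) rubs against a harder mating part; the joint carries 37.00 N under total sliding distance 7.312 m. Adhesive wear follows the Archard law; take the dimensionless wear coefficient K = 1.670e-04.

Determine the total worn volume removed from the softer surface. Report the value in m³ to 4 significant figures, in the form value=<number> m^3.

value=1.147e-11 m^3

The computation runs at full precision — the intermediates are printed rounded; rounded just once to four significant figures.
Convert: Hardness H = 401.7 HV × 9.807 MPa/HV = 3939 MPa = 3.939e+09 Pa.
Restated in SI base units: W = 37.00 N, H = 3.939e+09 Pa, K = 1.670e-04.
Worn volume V = K·W·L/H = 1.670e-04 · 37.00 · 7.312 / 3.939e+09 = 1.147e-11 m³.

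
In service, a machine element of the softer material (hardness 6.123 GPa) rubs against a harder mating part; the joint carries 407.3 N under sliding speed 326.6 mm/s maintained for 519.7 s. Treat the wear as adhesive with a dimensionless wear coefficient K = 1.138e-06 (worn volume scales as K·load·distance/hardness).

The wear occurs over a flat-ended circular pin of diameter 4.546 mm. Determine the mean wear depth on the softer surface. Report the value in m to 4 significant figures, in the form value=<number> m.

value=7.916e-07 m

The algebra carries full precision — intermediate values are printed rounded — rounded once at the end, at 4 significant figures.
Convert: Sliding speed v = 326.6 mm/s = 0.3266 m/s. Path length L = v·t = 0.3266 m/s × 519.7 s = 169.7 m.
Convert: Hardness H = 6.123 GPa = 6.123e+09 Pa.
Convert: Pin diameter d = 4.546 mm = 0.004546 m. Contact area A = π·d²/4 = π·(0.004546 m)²/4 = 1.623e-05 m².
Collected in SI base units: W = 407.3 N, H = 6.123e+09 Pa, K = 1.138e-06.
Archard relation: V = K·W·L/H = 1.138e-06 · 407.3 · 169.7 / 6.123e+09 = 1.285e-11 m³.
Average depth h = V/A = 1.285e-11 / 1.623e-05 = 7.916e-07 m.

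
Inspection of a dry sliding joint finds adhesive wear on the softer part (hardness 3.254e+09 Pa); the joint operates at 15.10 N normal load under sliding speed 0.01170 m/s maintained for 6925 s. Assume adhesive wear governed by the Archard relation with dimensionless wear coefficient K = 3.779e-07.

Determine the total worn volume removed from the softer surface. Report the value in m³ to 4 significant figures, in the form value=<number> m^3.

value=1.421e-13 m^3

Intermediate values appear rounded — the algebra keeps full precision — one last rounding, at 4 significant figures.
Distance L = v·t = 0.01170 m/s × 6925 s = 81.02 m.
Collected in SI base units: W = 15.10 N, H = 3.254e+09 Pa, K = 3.779e-07.
Wear volume V = K·W·L/H = 3.779e-07 · 15.10 · 81.02 / 3.254e+09 = 1.421e-13 m³.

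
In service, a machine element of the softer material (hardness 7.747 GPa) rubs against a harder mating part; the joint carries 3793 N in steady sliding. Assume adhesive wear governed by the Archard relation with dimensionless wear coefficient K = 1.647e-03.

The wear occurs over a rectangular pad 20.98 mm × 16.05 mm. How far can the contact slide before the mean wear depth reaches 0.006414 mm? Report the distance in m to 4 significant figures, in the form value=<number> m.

Intermediates are printed rounded; all arithmetic runs at exact precision — one final rounding: four significant digits.
Convert: Hardness H = 7.747 GPa = 7.747e+09 Pa.
Convert: Pad sides 20.98 mm × 16.05 mm = 0.02098 m × 0.01605 m. Contact area A = 0.02098 m × 0.01605 m = 3.367e-04 m².
Convert: Depth limit h_lim = 0.006414 mm = 6.414e-06 m.
In SI base units: W = 3793 N, H = 7.747e+09 Pa, K = 1.647e-03.
Allowed volume V_lim = h_lim·A = 6.414e-06 · 3.367e-04 = 2.160e-09 m³.
Life L = V_lim·H/(K·W) = 2.160e-09 · 7.747e+09 / (1.647e-03 · 3793) = 2.678 m.

value=2.678 m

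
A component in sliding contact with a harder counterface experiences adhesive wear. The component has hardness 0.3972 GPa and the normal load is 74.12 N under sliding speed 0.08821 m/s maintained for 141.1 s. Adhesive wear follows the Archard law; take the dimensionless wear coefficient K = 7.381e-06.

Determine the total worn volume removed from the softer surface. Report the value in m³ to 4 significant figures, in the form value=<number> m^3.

Intermediates are shown rounded; all arithmetic carries full float precision; one final rounding to 4 significant digits.
Path length L = v·t = 0.08821 m/s × 141.1 s = 12.45 m.
Hardness H = 0.3972 GPa = 3.972e+08 Pa.
Collected in SI base units: W = 74.12 N, H = 3.972e+08 Pa, K = 7.381e-06.
Archard relation: V = K·W·L/H = 7.381e-06 · 74.12 · 12.45 / 3.972e+08 = 1.714e-11 m³.

value=1.714e-11 m^3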